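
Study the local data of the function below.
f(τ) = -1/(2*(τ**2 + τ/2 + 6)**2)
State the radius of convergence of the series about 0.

The radius of convergence is sqrt(6).

Denominator factor (τ**2 + τ/2 + 6)^2: discriminant -95/4, complex-conjugate roots (-1/4) + ((1/4)*sqrt(95))*i and (-1/4) - ((1/4)*sqrt(95))*i; poles of order 2, moduli sqrt(6) and sqrt(6).
The radius of convergence is the smallest modulus among the singular points: sqrt(6).


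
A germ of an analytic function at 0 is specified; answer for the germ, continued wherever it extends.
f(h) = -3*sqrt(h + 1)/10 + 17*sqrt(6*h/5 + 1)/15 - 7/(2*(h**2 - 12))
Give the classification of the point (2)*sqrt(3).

The point is a pole of order 1.

The denominator factor h**2 - 12 vanishes at (2)*sqrt(3) and appears to the power 1; the numerator there equals -7/2, nonzero, and no other factor vanishes.
The branch terms are analytic at this point.
Hence a pole whose order is the multiplicity, 1.


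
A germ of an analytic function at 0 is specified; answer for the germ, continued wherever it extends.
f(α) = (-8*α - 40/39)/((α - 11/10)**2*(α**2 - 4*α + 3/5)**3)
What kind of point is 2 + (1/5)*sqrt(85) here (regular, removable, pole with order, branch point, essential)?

The point is a pole of order 3.

The denominator factor α**2 - 4*α + 3/5 vanishes at 2 + (1/5)*sqrt(85) and appears to the power 3; the numerator there equals -664/39 - (8/5)*sqrt(85), nonzero, and no other factor vanishes.
Hence a pole whose order is the multiplicity, 3.


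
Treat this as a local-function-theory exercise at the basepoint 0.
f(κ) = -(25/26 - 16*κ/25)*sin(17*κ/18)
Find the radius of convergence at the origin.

The radius of convergence is infinite.

The factor -sin(17*κ/18) is entire and contributes no finite singular point.
The polynomial part has no poles.
No finite singular points: the Taylor series at 0 converges everywhere.


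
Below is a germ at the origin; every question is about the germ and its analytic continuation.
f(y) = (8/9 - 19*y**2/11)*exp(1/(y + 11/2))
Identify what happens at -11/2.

The point is an essential singularity.

The exponent 1/(y - (-11/2)) has a pole at -11/2, so exp(1/(y - (-11/2))) takes every nonzero value near it: an essential singularity (not a pole of any order).


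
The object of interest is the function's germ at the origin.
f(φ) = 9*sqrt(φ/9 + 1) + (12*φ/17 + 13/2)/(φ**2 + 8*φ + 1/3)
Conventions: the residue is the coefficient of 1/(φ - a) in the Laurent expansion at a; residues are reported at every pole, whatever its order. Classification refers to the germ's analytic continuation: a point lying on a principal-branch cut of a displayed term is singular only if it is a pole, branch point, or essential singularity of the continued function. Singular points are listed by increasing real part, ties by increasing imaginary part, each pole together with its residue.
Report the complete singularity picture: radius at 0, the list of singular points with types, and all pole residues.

Radius of convergence at 0: 4 - (1/3)*sqrt(141).
At -9: an algebraic (square-root) branch point.
At -4 - (1/3)*sqrt(141): a pole of order 1; residue 6/17 - (125/3196)*sqrt(141).
At -4 + (1/3)*sqrt(141): a pole of order 1; residue 6/17 + (125/3196)*sqrt(141).

Denominator factor (φ**2 + 8*φ + 1/3): discriminant 188/3, real irrational roots -4 + (1/3)*sqrt(141) and -4 - (1/3)*sqrt(141); poles of order 1, moduli 4 - (1/3)*sqrt(141) and 4 + (1/3)*sqrt(141).
Branch term (9)*sqrt(1 - φ/(-9)): its argument vanishes at φ = -9, a square-root branch point, modulus 9.
The radius of convergence is the smallest modulus among the singular points: 4 - (1/3)*sqrt(141).
The branch term is analytic at -4 - (1/3)*sqrt(141) and contributes nothing to the residue; only the rational part matters.
The factor φ**2 + 8*φ + 1/3 splits as (φ - a)(φ - a') with a = -4 - (1/3)*sqrt(141), a' = -4 + (1/3)*sqrt(141). At the order-1 pole a set g(φ) = (φ - a)*(rational part) = [12*φ/17 + 13/2] / (φ - a').
Simple pole: residue = g(a) at a = -4 - (1/3)*sqrt(141), which is 6/17 - (125/3196)*sqrt(141).
The branch term is analytic at -4 + (1/3)*sqrt(141) and contributes nothing to the residue; only the rational part matters.
The factor φ**2 + 8*φ + 1/3 splits as (φ - a)(φ - a') with a = -4 + (1/3)*sqrt(141), a' = -4 - (1/3)*sqrt(141). At the order-1 pole a set g(φ) = (φ - a)*(rational part) = [12*φ/17 + 13/2] / (φ - a').
Simple pole: residue = g(a) at a = -4 + (1/3)*sqrt(141), which is 6/17 + (125/3196)*sqrt(141).
List the singular points by increasing real part (a conjugate pair: the negative imaginary part first).


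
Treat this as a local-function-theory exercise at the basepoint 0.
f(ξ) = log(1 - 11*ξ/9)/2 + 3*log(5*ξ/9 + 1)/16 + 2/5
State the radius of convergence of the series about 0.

The radius of convergence is 9/11.

Branch term (3/16)*log(1 - ξ/(-9/5)): its argument vanishes at ξ = -9/5, a logarithmic branch point, modulus 9/5.
Branch term (1/2)*log(1 - ξ/(9/11)): its argument vanishes at ξ = 9/11, a logarithmic branch point, modulus 9/11.
The radius of convergence is the smallest modulus among the singular points: 9/11.


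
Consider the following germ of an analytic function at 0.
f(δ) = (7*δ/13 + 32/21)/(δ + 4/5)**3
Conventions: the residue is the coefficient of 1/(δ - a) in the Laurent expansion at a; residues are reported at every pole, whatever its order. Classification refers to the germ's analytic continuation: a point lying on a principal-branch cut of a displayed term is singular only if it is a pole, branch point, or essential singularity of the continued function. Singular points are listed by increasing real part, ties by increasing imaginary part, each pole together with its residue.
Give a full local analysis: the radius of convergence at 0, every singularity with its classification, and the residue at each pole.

Radius of convergence at 0: 4/5.
At -4/5: a pole of order 3; residue 0.

Denominator factor (δ + 4/5)^3: pole of order 3 at -4/5, modulus 4/5.
The radius of convergence is the smallest modulus among the singular points: 4/5.
At the order-3 pole -4/5 set g(δ) = (δ - (-4/5))^3*f(δ) = 7*δ/13 + 32/21.
Order-3 pole: residue = g''(a)/2; g''(-4/5) = 0, so the residue is 0.


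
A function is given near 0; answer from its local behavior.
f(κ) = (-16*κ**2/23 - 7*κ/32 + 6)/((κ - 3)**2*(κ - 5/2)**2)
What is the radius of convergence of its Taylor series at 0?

Denominator factor (κ - 3)^2: pole of order 2 at 3, modulus 3.
Denominator factor (κ - 5/2)^2: pole of order 2 at 5/2, modulus 5/2.
The radius of convergence is the smallest modulus among the singular points: 5/2.

The radius of convergence is 5/2.


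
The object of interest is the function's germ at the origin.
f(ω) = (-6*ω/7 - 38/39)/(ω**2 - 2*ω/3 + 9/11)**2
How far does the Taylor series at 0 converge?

The radius of convergence is (3/11)*sqrt(11).

Denominator factor (ω**2 - 2*ω/3 + 9/11)^2: discriminant -280/99, complex-conjugate roots (1/3) + ((1/33)*sqrt(770))*i and (1/3) - ((1/33)*sqrt(770))*i; poles of order 2, moduli (3/11)*sqrt(11) and (3/11)*sqrt(11).
The radius of convergence is the smallest modulus among the singular points: (3/11)*sqrt(11).


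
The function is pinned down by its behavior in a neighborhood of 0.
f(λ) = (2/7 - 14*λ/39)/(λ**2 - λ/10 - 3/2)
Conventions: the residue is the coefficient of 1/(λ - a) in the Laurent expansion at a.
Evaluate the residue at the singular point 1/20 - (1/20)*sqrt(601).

The residue is -7/39 - (731/164073)*sqrt(601).

The factor λ**2 - λ/10 - 3/2 splits as (λ - a)(λ - a') with a = 1/20 - (1/20)*sqrt(601), a' = 1/20 + (1/20)*sqrt(601). At the order-1 pole a set g(λ) = (λ - a)*f(λ) = [2/7 - 14*λ/39] / (λ - a').
Simple pole: residue = g(a) at a = 1/20 - (1/20)*sqrt(601), which is -7/39 - (731/164073)*sqrt(601).


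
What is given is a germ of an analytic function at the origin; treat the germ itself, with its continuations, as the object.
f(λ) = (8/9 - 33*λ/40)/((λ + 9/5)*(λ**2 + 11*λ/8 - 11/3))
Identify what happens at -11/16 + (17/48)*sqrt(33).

The denominator factor λ**2 + 11*λ/8 - 11/3 vanishes at -11/16 + (17/48)*sqrt(33) and appears to the power 1; the numerator there equals 8387/5760 - (187/640)*sqrt(33), nonzero, and no other factor vanishes.
Hence a pole whose order is the multiplicity, 1.

The point is a pole of order 1.


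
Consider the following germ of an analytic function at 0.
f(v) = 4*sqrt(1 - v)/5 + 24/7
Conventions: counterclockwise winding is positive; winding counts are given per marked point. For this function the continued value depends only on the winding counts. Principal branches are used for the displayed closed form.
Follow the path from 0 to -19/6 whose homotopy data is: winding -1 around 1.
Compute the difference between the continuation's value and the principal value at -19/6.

Continued minus principal equals -(4/3)*sqrt(6).

The rational part is single-valued and drops out of the difference; each branch term changes only by its own monodromy.
(4/5)*sqrt(1 - v/(1)): winding -1 is odd, the square root flips sign, contributing -2*(4/5)*sqrt(1 - (-19/6)/(1)) = -2*(4/5)*sqrt(25/6) = -(4/3)*sqrt(6).
Summing the contributions at v = -19/6 gives -(4/3)*sqrt(6).


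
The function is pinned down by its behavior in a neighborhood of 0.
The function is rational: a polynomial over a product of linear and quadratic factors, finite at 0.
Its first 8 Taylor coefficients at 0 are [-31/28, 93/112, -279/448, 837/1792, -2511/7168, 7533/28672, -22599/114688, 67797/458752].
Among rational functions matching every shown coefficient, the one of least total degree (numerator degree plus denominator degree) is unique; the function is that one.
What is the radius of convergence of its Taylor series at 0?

The radius of convergence is 4/3.

No rational of total degree below 1 reproduces all 8 coefficients; solving the [0/1] Pade equations on them gives f(z) = -31/(21*(z + 4/3)), whose expansion matches every shown term.
Denominator factor (z + 4/3): pole of order 1 at -4/3, modulus 4/3.
The radius of convergence is the smallest modulus among the singular points: 4/3.


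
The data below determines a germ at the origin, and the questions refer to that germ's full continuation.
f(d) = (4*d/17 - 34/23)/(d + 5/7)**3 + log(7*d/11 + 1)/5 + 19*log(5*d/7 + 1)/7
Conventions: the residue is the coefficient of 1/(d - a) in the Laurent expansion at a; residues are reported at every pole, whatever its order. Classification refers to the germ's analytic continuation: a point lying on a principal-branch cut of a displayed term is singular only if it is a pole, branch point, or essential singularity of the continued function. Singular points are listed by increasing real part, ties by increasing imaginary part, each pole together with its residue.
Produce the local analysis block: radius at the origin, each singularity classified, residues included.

Denominator factor (d + 5/7)^3: pole of order 3 at -5/7, modulus 5/7.
Branch term (1/5)*log(1 - d/(-11/7)): its argument vanishes at d = -11/7, a logarithmic branch point, modulus 11/7.
Branch term (19/7)*log(1 - d/(-7/5)): its argument vanishes at d = -7/5, a logarithmic branch point, modulus 7/5.
The radius of convergence is the smallest modulus among the singular points: 5/7.
The branch terms are analytic at -5/7 and contribute nothing to the residue; only the rational part matters.
At the order-3 pole -5/7 set g(d) = (d - (-5/7))^3*(rational part) = 4*d/17 - 34/23.
Order-3 pole: residue = g''(a)/2; g''(-5/7) = 0, so the residue is 0.
List the singular points by increasing real part (a conjugate pair: the negative imaginary part first).

Radius of convergence at 0: 5/7.
At -11/7: a logarithmic branch point.
At -7/5: a logarithmic branch point.
At -5/7: a pole of order 3; residue 0.


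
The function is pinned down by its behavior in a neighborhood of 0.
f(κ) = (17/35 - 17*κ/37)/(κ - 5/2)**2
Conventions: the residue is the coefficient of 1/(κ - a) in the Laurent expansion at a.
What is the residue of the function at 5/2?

The residue is -17/37.

At the order-2 pole 5/2 set g(κ) = (κ - (5/2))^2*f(κ) = 17/35 - 17*κ/37.
Order-2 pole: residue = g'(a); g'(5/2) = -17/37, so the residue is -17/37.


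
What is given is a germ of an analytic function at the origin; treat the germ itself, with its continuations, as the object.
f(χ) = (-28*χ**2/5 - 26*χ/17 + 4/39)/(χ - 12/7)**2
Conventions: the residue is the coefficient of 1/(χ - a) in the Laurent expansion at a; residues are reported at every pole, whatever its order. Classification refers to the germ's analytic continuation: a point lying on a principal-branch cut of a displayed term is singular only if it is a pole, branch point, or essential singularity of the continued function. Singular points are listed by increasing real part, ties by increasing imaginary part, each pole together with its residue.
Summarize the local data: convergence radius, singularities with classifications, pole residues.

Radius of convergence at 0: 12/7.
At 12/7: a pole of order 2; residue -1762/85.

Denominator factor (χ - 12/7)^2: pole of order 2 at 12/7, modulus 12/7.
The radius of convergence is the smallest modulus among the singular points: 12/7.
At the order-2 pole 12/7 set g(χ) = (χ - (12/7))^2*f(χ) = -28*χ**2/5 - 26*χ/17 + 4/39.
Order-2 pole: residue = g'(a); g'(12/7) = -1762/85, so the residue is -1762/85.


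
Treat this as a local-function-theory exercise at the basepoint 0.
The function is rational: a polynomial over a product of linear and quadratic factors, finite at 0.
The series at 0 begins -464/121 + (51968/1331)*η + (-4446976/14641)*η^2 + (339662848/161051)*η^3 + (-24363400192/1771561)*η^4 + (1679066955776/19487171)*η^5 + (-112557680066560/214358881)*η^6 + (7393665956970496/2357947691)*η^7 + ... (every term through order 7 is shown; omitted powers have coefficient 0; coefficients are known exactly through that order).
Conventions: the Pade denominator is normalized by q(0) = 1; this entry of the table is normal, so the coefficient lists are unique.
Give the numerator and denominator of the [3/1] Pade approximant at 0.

The Pade approximant has numerator coefficients [-464/121, 106865928/7611989, -587754368/11961697, 118322238336/921050669]; denominator coefficients [1, 820427/125818].

Taylor coefficients needed (read off): a_0 = -464/121, a_1 = 51968/1331, a_2 = -4446976/14641, a_3 = 339662848/161051, a_4 = -24363400192/1771561.
Write the denominator as Q(η) = 1 + q1*η. Requiring Q*f - P = O(η^5) with deg P <= 3 kills the coefficients of η^4..η^4 in Q*f:
  η^4: a_4 + q1*a_3 = 0, i.e. -24363400192/1771561 + (339662848/161051)*q1 = 0.
Solving this linear system: q1 = 820427/125818.
The numerator is Q*f truncated at degree 3: P0 = a_0 = -464/121; P1 = a_1 + q1*a_0 = 106865928/7611989; P2 = a_2 + q1*a_1 = -587754368/11961697; P3 = a_3 + q1*a_2 = 118322238336/921050669.


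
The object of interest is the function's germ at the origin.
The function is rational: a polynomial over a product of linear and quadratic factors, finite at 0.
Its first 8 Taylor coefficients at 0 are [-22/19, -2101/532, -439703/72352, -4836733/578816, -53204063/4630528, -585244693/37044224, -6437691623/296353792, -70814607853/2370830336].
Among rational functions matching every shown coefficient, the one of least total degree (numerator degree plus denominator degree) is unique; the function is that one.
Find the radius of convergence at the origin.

No rational of total degree below 3 reproduces all 8 coefficients; solving the [2/1] Pade equations on them gives f(α) = (8*α**2/17 + 12*α/7 + 16/19)/(α - 8/11), whose expansion matches every shown term.
Denominator factor (α - 8/11): pole of order 1 at 8/11, modulus 8/11.
The radius of convergence is the smallest modulus among the singular points: 8/11.

The radius of convergence is 8/11.


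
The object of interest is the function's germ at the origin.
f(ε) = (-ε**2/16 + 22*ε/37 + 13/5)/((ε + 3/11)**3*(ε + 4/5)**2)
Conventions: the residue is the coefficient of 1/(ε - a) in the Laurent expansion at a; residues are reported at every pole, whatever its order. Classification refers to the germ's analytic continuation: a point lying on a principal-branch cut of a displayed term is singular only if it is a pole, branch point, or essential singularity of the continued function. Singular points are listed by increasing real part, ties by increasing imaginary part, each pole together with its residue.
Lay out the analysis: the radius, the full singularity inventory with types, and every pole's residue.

Radius of convergence at 0: 3/11.
At -4/5: a pole of order 2; residue -4482175775/52338794.
At -3/11: a pole of order 3; residue 4482175775/52338794.

Denominator factor (ε + 3/11)^3: pole of order 3 at -3/11, modulus 3/11.
Denominator factor (ε + 4/5)^2: pole of order 2 at -4/5, modulus 4/5.
The radius of convergence is the smallest modulus among the singular points: 3/11.
At the order-2 pole -4/5 set g(ε) = (ε - (-4/5))^2*f(ε) = (-ε**2/16 + 22*ε/37 + 13/5)/(ε + 3/11)**3.
Order-2 pole: residue = g'(a); g'(-4/5) = -4482175775/52338794, so the residue is -4482175775/52338794.
At the order-3 pole -3/11 set g(ε) = (ε - (-3/11))^3*f(ε) = (-ε**2/16 + 22*ε/37 + 13/5)/(ε + 4/5)**2.
Order-3 pole: residue = g''(a)/2; g''(-3/11) = 4482175775/26169397, so the residue is 4482175775/52338794.
List the singular points by increasing real part (a conjugate pair: the negative imaginary part first).


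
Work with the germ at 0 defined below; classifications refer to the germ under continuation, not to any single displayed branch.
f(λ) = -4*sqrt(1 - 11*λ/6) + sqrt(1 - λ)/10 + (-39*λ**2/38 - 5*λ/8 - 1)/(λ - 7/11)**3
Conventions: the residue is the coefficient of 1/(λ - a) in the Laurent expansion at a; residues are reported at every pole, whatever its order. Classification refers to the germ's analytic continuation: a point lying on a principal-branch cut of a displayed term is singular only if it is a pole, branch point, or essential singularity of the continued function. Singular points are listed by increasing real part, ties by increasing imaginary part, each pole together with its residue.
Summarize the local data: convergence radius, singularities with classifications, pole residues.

Denominator factor (λ - 7/11)^3: pole of order 3 at 7/11, modulus 7/11.
Branch term (-4)*sqrt(1 - λ/(6/11)): its argument vanishes at λ = 6/11, a square-root branch point, modulus 6/11.
Branch term (1/10)*sqrt(1 - λ/(1)): its argument vanishes at λ = 1, a square-root branch point, modulus 1.
The radius of convergence is the smallest modulus among the singular points: 6/11.
The branch terms are analytic at 7/11 and contribute nothing to the residue; only the rational part matters.
At the order-3 pole 7/11 set g(λ) = (λ - (7/11))^3*(rational part) = -39*λ**2/38 - 5*λ/8 - 1.
Order-3 pole: residue = g''(a)/2; g''(7/11) = -39/19, so the residue is -39/38.
List the singular points by increasing real part (a conjugate pair: the negative imaginary part first).

Radius of convergence at 0: 6/11.
At 6/11: an algebraic (square-root) branch point.
At 7/11: a pole of order 3; residue -39/38.
At 1: an algebraic (square-root) branch point.


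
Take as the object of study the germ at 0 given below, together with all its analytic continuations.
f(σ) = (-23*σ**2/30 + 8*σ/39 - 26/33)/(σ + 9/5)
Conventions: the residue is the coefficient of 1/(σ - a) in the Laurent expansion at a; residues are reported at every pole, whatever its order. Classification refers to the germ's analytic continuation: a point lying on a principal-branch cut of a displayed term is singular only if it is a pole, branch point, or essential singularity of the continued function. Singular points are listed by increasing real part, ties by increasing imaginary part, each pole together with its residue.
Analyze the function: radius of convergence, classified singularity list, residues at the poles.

Denominator factor (σ + 9/5): pole of order 1 at -9/5, modulus 9/5.
The radius of convergence is the smallest modulus among the singular points: 9/5.
At the order-1 pole -9/5 set g(σ) = (σ - (-9/5))*f(σ) = -23*σ**2/30 + 8*σ/39 - 26/33.
Simple pole: residue = g(a) at a = -9/5, which is -390509/107250.

Radius of convergence at 0: 9/5.
At -9/5: a pole of order 1; residue -390509/107250.


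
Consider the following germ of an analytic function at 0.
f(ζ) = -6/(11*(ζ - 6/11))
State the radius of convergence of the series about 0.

Denominator factor (ζ - 6/11): pole of order 1 at 6/11, modulus 6/11.
The radius of convergence is the smallest modulus among the singular points: 6/11.

The radius of convergence is 6/11.


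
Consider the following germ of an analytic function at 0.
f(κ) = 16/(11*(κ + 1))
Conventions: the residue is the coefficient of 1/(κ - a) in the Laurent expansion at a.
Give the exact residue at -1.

The residue is 16/11.

At the order-1 pole -1 set g(κ) = (κ - (-1))*f(κ) = 16/11.
Simple pole: residue = g(a) at a = -1, which is 16/11.


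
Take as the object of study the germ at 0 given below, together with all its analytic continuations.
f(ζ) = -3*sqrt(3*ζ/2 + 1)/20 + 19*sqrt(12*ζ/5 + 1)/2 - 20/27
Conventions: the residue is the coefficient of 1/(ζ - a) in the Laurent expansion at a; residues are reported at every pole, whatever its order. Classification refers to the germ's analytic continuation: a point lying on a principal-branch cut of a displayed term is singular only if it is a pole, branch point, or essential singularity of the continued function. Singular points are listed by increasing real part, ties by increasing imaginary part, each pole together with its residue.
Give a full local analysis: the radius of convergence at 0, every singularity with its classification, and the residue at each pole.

Radius of convergence at 0: 5/12.
At -2/3: an algebraic (square-root) branch point.
At -5/12: an algebraic (square-root) branch point.

Branch term (-3/20)*sqrt(1 - ζ/(-2/3)): its argument vanishes at ζ = -2/3, a square-root branch point, modulus 2/3.
Branch term (19/2)*sqrt(1 - ζ/(-5/12)): its argument vanishes at ζ = -5/12, a square-root branch point, modulus 5/12.
The radius of convergence is the smallest modulus among the singular points: 5/12.
List the singular points by increasing real part (a conjugate pair: the negative imaginary part first).


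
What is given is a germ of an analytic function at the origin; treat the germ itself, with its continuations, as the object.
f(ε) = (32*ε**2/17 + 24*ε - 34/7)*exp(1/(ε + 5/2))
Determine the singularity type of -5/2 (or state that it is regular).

The point is an essential singularity.

The exponent 1/(ε - (-5/2)) has a pole at -5/2, so exp(1/(ε - (-5/2))) takes every nonzero value near it: an essential singularity (not a pole of any order).


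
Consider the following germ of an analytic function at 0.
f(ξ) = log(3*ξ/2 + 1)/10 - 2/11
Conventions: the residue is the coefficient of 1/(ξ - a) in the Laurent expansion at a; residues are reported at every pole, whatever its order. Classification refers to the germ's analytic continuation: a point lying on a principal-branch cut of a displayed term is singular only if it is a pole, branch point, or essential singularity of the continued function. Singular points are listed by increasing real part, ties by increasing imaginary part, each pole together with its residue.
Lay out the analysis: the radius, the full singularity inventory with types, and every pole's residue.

Branch term (1/10)*log(1 - ξ/(-2/3)): its argument vanishes at ξ = -2/3, a logarithmic branch point, modulus 2/3.
The radius of convergence is the smallest modulus among the singular points: 2/3.

Radius of convergence at 0: 2/3.
At -2/3: a logarithmic branch point.


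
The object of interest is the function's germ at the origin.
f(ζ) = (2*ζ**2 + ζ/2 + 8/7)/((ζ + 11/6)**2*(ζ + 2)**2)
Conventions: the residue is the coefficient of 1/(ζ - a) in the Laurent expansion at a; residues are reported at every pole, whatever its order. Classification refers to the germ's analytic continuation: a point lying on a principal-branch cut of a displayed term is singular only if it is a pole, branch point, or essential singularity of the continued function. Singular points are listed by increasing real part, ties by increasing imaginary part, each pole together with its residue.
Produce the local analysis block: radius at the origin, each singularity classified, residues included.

Denominator factor (ζ + 2)^2: pole of order 2 at -2, modulus 2.
Denominator factor (ζ + 11/6)^2: pole of order 2 at -11/6, modulus 11/6.
The radius of convergence is the smallest modulus among the singular points: 11/6.
At the order-2 pole -2 set g(ζ) = (ζ - (-2))^2*f(ζ) = (2*ζ**2 + ζ/2 + 8/7)/(ζ + 11/6)**2.
Order-2 pole: residue = g'(a); g'(-2) = 22734/7, so the residue is 22734/7.
At the order-2 pole -11/6 set g(ζ) = (ζ - (-11/6))^2*f(ζ) = (2*ζ**2 + ζ/2 + 8/7)/(ζ + 2)**2.
Order-2 pole: residue = g'(a); g'(-11/6) = -22734/7, so the residue is -22734/7.
List the singular points by increasing real part (a conjugate pair: the negative imaginary part first).

Radius of convergence at 0: 11/6.
At -2: a pole of order 2; residue 22734/7.
At -11/6: a pole of order 2; residue -22734/7.


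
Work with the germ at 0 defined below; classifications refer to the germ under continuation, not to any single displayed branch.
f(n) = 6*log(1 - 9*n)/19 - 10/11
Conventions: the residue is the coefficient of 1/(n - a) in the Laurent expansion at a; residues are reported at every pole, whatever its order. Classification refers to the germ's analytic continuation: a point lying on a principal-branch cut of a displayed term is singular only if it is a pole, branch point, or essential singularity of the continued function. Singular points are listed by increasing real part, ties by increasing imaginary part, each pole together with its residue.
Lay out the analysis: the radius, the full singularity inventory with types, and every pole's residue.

Branch term (6/19)*log(1 - n/(1/9)): its argument vanishes at n = 1/9, a logarithmic branch point, modulus 1/9.
The radius of convergence is the smallest modulus among the singular points: 1/9.

Radius of convergence at 0: 1/9.
At 1/9: a logarithmic branch point.


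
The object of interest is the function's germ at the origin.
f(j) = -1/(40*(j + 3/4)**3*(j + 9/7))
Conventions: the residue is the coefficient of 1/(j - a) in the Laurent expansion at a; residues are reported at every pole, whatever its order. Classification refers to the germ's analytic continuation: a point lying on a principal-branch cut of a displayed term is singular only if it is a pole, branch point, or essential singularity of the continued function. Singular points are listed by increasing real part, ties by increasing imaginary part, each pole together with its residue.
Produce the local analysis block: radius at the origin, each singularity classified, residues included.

Denominator factor (j + 3/4)^3: pole of order 3 at -3/4, modulus 3/4.
Denominator factor (j + 9/7): pole of order 1 at -9/7, modulus 9/7.
The radius of convergence is the smallest modulus among the singular points: 3/4.
At the order-1 pole -9/7 set g(j) = (j - (-9/7))*f(j) = -1/(40*(j + 3/4)**3).
Simple pole: residue = g(a) at a = -9/7, which is 2744/16875.
At the order-3 pole -3/4 set g(j) = (j - (-3/4))^3*f(j) = -1/(40*(j + 9/7)).
Order-3 pole: residue = g''(a)/2; g''(-3/4) = -5488/16875, so the residue is -2744/16875.
List the singular points by increasing real part (a conjugate pair: the negative imaginary part first).

Radius of convergence at 0: 3/4.
At -9/7: a pole of order 1; residue 2744/16875.
At -3/4: a pole of order 3; residue -2744/16875.


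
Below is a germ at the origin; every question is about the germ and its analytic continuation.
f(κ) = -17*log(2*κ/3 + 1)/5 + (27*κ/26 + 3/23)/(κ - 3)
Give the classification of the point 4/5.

Denominator factors: κ - 3 = -11/5 at κ = 4/5 — none vanishes.
Branch term log(1 - κ/(-3/2)): argument at 4/5 is 23/15, nonzero, so 4/5 is not its branch point (a point on a principal cut is still regular for the continued germ).
So the germ continues analytically to 4/5.

The point is a regular point.


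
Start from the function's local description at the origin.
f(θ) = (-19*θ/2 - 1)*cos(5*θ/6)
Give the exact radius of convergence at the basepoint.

The factor cos(5*θ/6) is entire and contributes no finite singular point.
The polynomial part has no poles.
No finite singular points: the Taylor series at 0 converges everywhere.

The radius of convergence is infinite.


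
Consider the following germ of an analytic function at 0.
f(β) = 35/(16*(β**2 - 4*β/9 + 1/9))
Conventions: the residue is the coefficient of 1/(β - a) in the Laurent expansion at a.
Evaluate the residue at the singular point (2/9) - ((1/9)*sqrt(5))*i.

The factor β**2 - 4*β/9 + 1/9 splits as (β - a)(β - a') with a = (2/9) - ((1/9)*sqrt(5))*i, a' = (2/9) + ((1/9)*sqrt(5))*i. At the order-1 pole a set g(β) = (β - a)*f(β) = [35/16] / (β - a').
Simple pole: residue = g(a) at a = (2/9) - ((1/9)*sqrt(5))*i, which is ((63/32)*sqrt(5))*i.

The residue is ((63/32)*sqrt(5))*i.


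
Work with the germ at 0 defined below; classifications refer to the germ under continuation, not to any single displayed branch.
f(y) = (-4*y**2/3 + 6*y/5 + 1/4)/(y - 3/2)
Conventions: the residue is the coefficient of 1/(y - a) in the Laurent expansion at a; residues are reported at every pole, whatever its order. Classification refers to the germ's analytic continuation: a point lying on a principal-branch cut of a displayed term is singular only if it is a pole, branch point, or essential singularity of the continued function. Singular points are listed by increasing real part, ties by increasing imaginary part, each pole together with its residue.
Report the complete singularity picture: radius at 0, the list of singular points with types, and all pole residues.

Denominator factor (y - 3/2): pole of order 1 at 3/2, modulus 3/2.
The radius of convergence is the smallest modulus among the singular points: 3/2.
At the order-1 pole 3/2 set g(y) = (y - (3/2))*f(y) = -4*y**2/3 + 6*y/5 + 1/4.
Simple pole: residue = g(a) at a = 3/2, which is -19/20.

Radius of convergence at 0: 3/2.
At 3/2: a pole of order 1; residue -19/20.


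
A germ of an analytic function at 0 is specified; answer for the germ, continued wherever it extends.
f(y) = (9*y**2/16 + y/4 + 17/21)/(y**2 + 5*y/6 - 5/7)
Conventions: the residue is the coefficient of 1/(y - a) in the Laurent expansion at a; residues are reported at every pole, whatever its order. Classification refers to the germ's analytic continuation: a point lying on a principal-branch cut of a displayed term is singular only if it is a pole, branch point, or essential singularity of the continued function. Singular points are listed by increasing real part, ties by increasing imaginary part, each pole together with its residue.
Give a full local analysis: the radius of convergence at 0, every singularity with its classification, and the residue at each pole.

Denominator factor (y**2 + 5*y/6 - 5/7): discriminant 895/252, real irrational roots -5/12 + (1/84)*sqrt(6265) and -5/12 - (1/84)*sqrt(6265); poles of order 1, moduli -5/12 + (1/84)*sqrt(6265) and 5/12 + (1/84)*sqrt(6265).
The radius of convergence is the smallest modulus among the singular points: -5/12 + (1/84)*sqrt(6265).
The factor y**2 + 5*y/6 - 5/7 splits as (y - a)(y - a') with a = -5/12 - (1/84)*sqrt(6265), a' = -5/12 + (1/84)*sqrt(6265). At the order-1 pole a set g(y) = (y - a)*f(y) = [9*y**2/16 + y/4 + 17/21] / (y - a').
Simple pole: residue = g(a) at a = -5/12 - (1/84)*sqrt(6265), which is -7/64 - (3501/400960)*sqrt(6265).
The factor y**2 + 5*y/6 - 5/7 splits as (y - a)(y - a') with a = -5/12 + (1/84)*sqrt(6265), a' = -5/12 - (1/84)*sqrt(6265). At the order-1 pole a set g(y) = (y - a)*f(y) = [9*y**2/16 + y/4 + 17/21] / (y - a').
Simple pole: residue = g(a) at a = -5/12 + (1/84)*sqrt(6265), which is -7/64 + (3501/400960)*sqrt(6265).
List the singular points by increasing real part (a conjugate pair: the negative imaginary part first).

Radius of convergence at 0: -5/12 + (1/84)*sqrt(6265).
At -5/12 - (1/84)*sqrt(6265): a pole of order 1; residue -7/64 - (3501/400960)*sqrt(6265).
At -5/12 + (1/84)*sqrt(6265): a pole of order 1; residue -7/64 + (3501/400960)*sqrt(6265).


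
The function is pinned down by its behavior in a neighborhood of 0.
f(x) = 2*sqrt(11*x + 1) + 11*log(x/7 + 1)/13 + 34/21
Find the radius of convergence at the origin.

The radius of convergence is 1/11.

Branch term (2)*sqrt(1 - x/(-1/11)): its argument vanishes at x = -1/11, a square-root branch point, modulus 1/11.
Branch term (11/13)*log(1 - x/(-7)): its argument vanishes at x = -7, a logarithmic branch point, modulus 7.
The radius of convergence is the smallest modulus among the singular points: 1/11.


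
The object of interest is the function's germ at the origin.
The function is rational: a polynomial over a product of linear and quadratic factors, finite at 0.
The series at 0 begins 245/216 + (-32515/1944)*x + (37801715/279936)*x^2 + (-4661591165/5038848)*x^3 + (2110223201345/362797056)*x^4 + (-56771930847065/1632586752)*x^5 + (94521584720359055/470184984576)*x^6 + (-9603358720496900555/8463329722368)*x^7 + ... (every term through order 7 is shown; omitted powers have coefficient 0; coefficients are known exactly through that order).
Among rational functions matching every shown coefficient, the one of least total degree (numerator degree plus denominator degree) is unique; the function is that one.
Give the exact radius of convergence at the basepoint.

No rational of total degree below 6 reproduces all 8 coefficients; solving the [1/5] Pade equations on them gives f(x) = (25*x/14 - 1/3)/((x - 9/10)*(x**2 + 3*x + 4/7)**2), whose expansion matches every shown term.
Denominator factor (x - 9/10): pole of order 1 at 9/10, modulus 9/10.
Denominator factor (x**2 + 3*x + 4/7)^2: discriminant 47/7, real irrational roots -3/2 + (1/14)*sqrt(329) and -3/2 - (1/14)*sqrt(329); poles of order 2, moduli 3/2 - (1/14)*sqrt(329) and 3/2 + (1/14)*sqrt(329).
The radius of convergence is the smallest modulus among the singular points: 3/2 - (1/14)*sqrt(329).

The radius of convergence is 3/2 - (1/14)*sqrt(329).


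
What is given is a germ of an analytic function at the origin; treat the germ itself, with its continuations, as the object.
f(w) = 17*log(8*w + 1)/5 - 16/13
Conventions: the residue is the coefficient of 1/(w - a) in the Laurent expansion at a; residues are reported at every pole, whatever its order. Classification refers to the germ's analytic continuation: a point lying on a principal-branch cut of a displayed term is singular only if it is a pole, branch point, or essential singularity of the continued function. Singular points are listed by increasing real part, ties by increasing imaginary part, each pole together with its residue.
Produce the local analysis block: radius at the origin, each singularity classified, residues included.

Radius of convergence at 0: 1/8.
At -1/8: a logarithmic branch point.

Branch term (17/5)*log(1 - w/(-1/8)): its argument vanishes at w = -1/8, a logarithmic branch point, modulus 1/8.
The radius of convergence is the smallest modulus among the singular points: 1/8.


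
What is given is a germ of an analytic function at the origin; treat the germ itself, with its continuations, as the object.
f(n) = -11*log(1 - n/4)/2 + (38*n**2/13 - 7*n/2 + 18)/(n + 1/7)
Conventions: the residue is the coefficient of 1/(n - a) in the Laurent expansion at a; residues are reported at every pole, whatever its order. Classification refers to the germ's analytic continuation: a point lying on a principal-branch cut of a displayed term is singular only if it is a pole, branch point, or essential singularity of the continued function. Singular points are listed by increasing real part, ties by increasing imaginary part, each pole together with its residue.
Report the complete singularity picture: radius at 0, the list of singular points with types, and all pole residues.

Denominator factor (n + 1/7): pole of order 1 at -1/7, modulus 1/7.
Branch term (-11/2)*log(1 - n/(4)): its argument vanishes at n = 4, a logarithmic branch point, modulus 4.
The radius of convergence is the smallest modulus among the singular points: 1/7.
The branch term is analytic at -1/7 and contributes nothing to the residue; only the rational part matters.
At the order-1 pole -1/7 set g(n) = (n - (-1/7))*(rational part) = 38*n**2/13 - 7*n/2 + 18.
Simple pole: residue = g(a) at a = -1/7, which is 23645/1274.
List the singular points by increasing real part (a conjugate pair: the negative imaginary part first).

Radius of convergence at 0: 1/7.
At -1/7: a pole of order 1; residue 23645/1274.
At 4: a logarithmic branch point.


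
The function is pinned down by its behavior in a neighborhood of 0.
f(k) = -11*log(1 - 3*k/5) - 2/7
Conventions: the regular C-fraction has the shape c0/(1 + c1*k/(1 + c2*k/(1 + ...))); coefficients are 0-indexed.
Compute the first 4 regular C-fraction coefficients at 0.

The regular C-fraction coefficients are [-2/7, 231/10, -117/5, -1/780].

Taylor coefficients (expand at 0): a_0 = -2/7, a_1 = 33/5, a_2 = 99/50, a_3 = 99/125.
c0 = a_0 = -2/7. Peel one level at a time: if S = 1 + c*k/S' with S'(0) = 1, then c is the k-coefficient of S and S' = c*k/(S - 1).
S_1 = c0/f = 1 + (231/10)*k + (27027/50)*k^2 + ...; c1 = 231/10.
S_2 = c1*k/(S_1 - 1) = 1 + (-117/5)*k + (-3/100)*k^2 + ...; c2 = -117/5.
S_3 = c2*k/(S_2 - 1) = 1 + (-1/780)*k + ...; c3 = -1/780.


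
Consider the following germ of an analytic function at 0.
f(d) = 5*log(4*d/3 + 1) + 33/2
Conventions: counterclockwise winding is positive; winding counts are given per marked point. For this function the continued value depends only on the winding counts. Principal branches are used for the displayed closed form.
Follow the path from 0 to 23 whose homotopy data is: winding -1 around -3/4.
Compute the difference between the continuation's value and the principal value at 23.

Continued minus principal equals -(10)*pi*i.

The rational part is single-valued and drops out of the difference; each branch term changes only by its own monodromy.
(5)*log(1 - d/(-3/4)): each positive loop around -3/4 adds 2*pi*i to the log, so winding -1 contributes (5)*(-1)*2*pi*i = -(10)*pi*i.
Summing the contributions at d = 23 gives -(10)*pi*i.


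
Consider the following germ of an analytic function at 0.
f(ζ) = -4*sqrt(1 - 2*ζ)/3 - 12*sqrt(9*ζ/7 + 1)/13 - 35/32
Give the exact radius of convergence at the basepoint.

Branch term (-12/13)*sqrt(1 - ζ/(-7/9)): its argument vanishes at ζ = -7/9, a square-root branch point, modulus 7/9.
Branch term (-4/3)*sqrt(1 - ζ/(1/2)): its argument vanishes at ζ = 1/2, a square-root branch point, modulus 1/2.
The radius of convergence is the smallest modulus among the singular points: 1/2.

The radius of convergence is 1/2.


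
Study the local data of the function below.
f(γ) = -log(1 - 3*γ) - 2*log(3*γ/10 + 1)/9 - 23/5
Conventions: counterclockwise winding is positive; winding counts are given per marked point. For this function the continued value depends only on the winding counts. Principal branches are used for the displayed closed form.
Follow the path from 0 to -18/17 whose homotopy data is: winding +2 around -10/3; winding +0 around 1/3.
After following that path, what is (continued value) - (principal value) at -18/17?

Continued minus principal equals -(8/9)*pi*i.

The rational part is single-valued and drops out of the difference; each branch term changes only by its own monodromy.
(-1)*log(1 - γ/(1/3)): winding 0 around 1/3, so this term returns to its principal value, contribution 0.
(-2/9)*log(1 - γ/(-10/3)): each positive loop around -10/3 adds 2*pi*i to the log, so winding +2 contributes (-2/9)*(2)*2*pi*i = -(8/9)*pi*i.
Summing the contributions at γ = -18/17 gives -(8/9)*pi*i.


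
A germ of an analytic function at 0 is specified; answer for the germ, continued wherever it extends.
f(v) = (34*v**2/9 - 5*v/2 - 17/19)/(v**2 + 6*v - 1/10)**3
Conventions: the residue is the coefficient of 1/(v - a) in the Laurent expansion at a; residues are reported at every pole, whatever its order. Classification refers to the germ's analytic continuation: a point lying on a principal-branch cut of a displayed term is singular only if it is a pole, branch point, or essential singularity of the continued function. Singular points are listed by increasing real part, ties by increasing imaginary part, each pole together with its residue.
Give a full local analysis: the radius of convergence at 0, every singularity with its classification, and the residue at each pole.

Radius of convergence at 0: -3 + (1/10)*sqrt(910).
At -3 - (1/10)*sqrt(910): a pole of order 3; residue -(747595/1030885128)*sqrt(910).
At -3 + (1/10)*sqrt(910): a pole of order 3; residue (747595/1030885128)*sqrt(910).
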